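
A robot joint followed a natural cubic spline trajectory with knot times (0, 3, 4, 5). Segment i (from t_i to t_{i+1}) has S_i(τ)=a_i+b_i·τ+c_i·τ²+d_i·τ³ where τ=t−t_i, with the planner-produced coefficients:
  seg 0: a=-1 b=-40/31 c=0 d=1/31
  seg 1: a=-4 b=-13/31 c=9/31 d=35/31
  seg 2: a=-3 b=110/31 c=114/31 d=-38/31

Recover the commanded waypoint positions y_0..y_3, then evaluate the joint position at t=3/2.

y_0 = S_0(0) = a_0 = -1
y_1 = S_1(0) = a_1 = -4
y_2 = S_2(0) = a_2 = -3
y_3 = S_2(1) = 3
t_q=3/2 is in segment 0 (τ=3/2); S_0(τ)=-701/248

y_0=-1 y_1=-4 y_2=-3 y_3=3
S(3/2) = -701/248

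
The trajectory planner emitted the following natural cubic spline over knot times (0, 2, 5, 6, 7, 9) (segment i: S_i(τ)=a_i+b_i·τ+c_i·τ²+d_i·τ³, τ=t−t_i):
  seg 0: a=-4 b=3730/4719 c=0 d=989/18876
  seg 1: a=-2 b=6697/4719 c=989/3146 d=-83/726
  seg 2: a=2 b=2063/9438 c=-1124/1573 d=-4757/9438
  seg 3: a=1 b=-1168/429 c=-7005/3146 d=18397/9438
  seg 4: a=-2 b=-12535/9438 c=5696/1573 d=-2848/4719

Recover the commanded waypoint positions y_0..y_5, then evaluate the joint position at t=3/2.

y_0=-4 y_1=-2 y_2=2 y_3=1 y_4=-2 y_5=5
S(3/2) = -132763/50336

y_0 = S_0(0) = a_0 = -4
y_1 = S_1(0) = a_1 = -2
y_2 = S_2(0) = a_2 = 2
y_3 = S_3(0) = a_3 = 1
y_4 = S_4(0) = a_4 = -2
y_5 = S_4(2) = 5
t_q=3/2 is in segment 0 (τ=3/2); S_0(τ)=-132763/50336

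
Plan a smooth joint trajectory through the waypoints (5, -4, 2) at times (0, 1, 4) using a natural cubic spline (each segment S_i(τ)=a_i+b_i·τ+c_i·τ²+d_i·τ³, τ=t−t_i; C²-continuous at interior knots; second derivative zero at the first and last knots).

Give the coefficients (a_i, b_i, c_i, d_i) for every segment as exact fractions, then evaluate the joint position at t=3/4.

Δ: Δ0=-9, Δ1=2
row 1: diag=8, rhs=66; c'=3/8, d'=33/4
back: M1=33/4
M: M0=0, M1=33/4, M2=0
seg 0: a=5, c=M0/2=0, d=(M1−M0)/(6·1)=11/8, b=Δ0−h0·(2M0+M1)/6=-83/8
seg 1: a=-4, c=M1/2=33/8, d=(M2−M1)/(6·3)=-11/24, b=Δ1−h1·(2M1+M2)/6=-25/4
t_q=3/4 → seg 0, τ=3/4; S=5+-83/8·τ+0·τ²+11/8·τ³=-1127/512

  seg 0: a=5 b=-83/8 c=0 d=11/8
  seg 1: a=-4 b=-25/4 c=33/8 d=-11/24
S(3/4) = -1127/512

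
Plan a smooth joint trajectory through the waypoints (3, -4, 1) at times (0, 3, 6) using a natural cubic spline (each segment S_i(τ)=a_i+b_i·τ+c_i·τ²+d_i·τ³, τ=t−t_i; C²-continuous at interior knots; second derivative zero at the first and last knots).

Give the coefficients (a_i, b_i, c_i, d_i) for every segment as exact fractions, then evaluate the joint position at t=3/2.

Δ: Δ0=-7/3, Δ1=5/3
row 1: diag=12, rhs=24; c'=1/4, d'=2
back: M1=2
M: M0=0, M1=2, M2=0
seg 0: a=3, c=M0/2=0, d=(M1−M0)/(6·3)=1/9, b=Δ0−h0·(2M0+M1)/6=-10/3
seg 1: a=-4, c=M1/2=1, d=(M2−M1)/(6·3)=-1/9, b=Δ1−h1·(2M1+M2)/6=-1/3
t_q=3/2 → seg 0, τ=3/2; S=3+-10/3·τ+0·τ²+1/9·τ³=-13/8

  seg 0: a=3 b=-10/3 c=0 d=1/9
  seg 1: a=-4 b=-1/3 c=1 d=-1/9
S(3/2) = -13/8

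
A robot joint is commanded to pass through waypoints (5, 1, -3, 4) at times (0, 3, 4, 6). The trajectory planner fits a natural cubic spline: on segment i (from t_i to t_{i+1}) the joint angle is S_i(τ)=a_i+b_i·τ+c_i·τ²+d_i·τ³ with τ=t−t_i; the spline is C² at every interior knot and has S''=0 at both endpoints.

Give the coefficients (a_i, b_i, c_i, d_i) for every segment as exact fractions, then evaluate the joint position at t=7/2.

  seg 0: a=5 b=1/6 c=0 d=-1/6
  seg 1: a=1 b=-13/3 c=-3/2 d=11/6
  seg 2: a=-3 b=-11/6 c=4 d=-2/3
S(7/2) = -21/16

Δ: Δ0=-4/3, Δ1=-4, Δ2=7/2
row 1: diag=8, rhs=-16; c'=1/8, d'=-2
row 2: denom=6−1·1/8=47/8; d'=(45−1·-2)/(47/8)=8
back: M2=8
back: M1=-2−1/8·8=-3
M: M0=0, M1=-3, M2=8, M3=0
seg 0: a=5, c=M0/2=0, d=(M1−M0)/(6·3)=-1/6, b=Δ0−h0·(2M0+M1)/6=1/6
seg 1: a=1, c=M1/2=-3/2, d=(M2−M1)/(6·1)=11/6, b=Δ1−h1·(2M1+M2)/6=-13/3
seg 2: a=-3, c=M2/2=4, d=(M3−M2)/(6·2)=-2/3, b=Δ2−h2·(2M2+M3)/6=-11/6
t_q=7/2 → seg 1, τ=1/2; S=1+-13/3·τ+-3/2·τ²+11/6·τ³=-21/16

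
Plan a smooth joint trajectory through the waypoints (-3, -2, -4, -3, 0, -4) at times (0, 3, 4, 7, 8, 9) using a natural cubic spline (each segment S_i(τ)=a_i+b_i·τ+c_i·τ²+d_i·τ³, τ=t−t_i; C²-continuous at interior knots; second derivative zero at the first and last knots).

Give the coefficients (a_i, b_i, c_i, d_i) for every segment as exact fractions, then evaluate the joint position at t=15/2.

Δ: Δ0=1/3, Δ1=-2, Δ2=1/3, Δ3=3, Δ4=-4
row 1: diag=8, rhs=-14; c'=1/8, d'=-7/4
row 2: denom=8−1·1/8=63/8; d'=(14−1·-7/4)/(63/8)=2
row 3: denom=8−3·8/21=48/7; d'=(16−3·2)/(48/7)=35/24
row 4: denom=4−1·7/48=185/48; d'=(-42−1·35/24)/(185/48)=-2086/185
back: M4=-2086/185
back: M3=35/24−7/48·-2086/185=574/185
back: M2=2−8/21·574/185=454/555
back: M1=-7/4−1/8·454/555=-1028/555
M: M0=0, M1=-1028/555, M2=454/555, M3=574/185, M4=-2086/185, M5=0
seg 0: a=-3, c=M0/2=0, d=(M1−M0)/(6·3)=-514/4995, b=Δ0−h0·(2M0+M1)/6=233/185
seg 1: a=-2, c=M1/2=-514/555, d=(M2−M1)/(6·1)=247/555, b=Δ1−h1·(2M1+M2)/6=-281/185
seg 2: a=-4, c=M2/2=227/555, d=(M3−M2)/(6·3)=634/4995, b=Δ2−h2·(2M2+M3)/6=-226/111
seg 3: a=-3, c=M3/2=287/185, d=(M4−M3)/(6·1)=-266/111, b=Δ3−h3·(2M3+M4)/6=2134/555
seg 4: a=0, c=M4/2=-1043/185, d=(M5−M4)/(6·1)=1043/555, b=Δ4−h4·(2M4+M5)/6=-134/555
t_q=15/2 → seg 3, τ=1/2; S=-3+2134/555·τ+287/185·τ²+-266/111·τ³=-183/185

  seg 0: a=-3 b=233/185 c=0 d=-514/4995
  seg 1: a=-2 b=-281/185 c=-514/555 d=247/555
  seg 2: a=-4 b=-226/111 c=227/555 d=634/4995
  seg 3: a=-3 b=2134/555 c=287/185 d=-266/111
  seg 4: a=0 b=-134/555 c=-1043/185 d=1043/555
S(15/2) = -183/185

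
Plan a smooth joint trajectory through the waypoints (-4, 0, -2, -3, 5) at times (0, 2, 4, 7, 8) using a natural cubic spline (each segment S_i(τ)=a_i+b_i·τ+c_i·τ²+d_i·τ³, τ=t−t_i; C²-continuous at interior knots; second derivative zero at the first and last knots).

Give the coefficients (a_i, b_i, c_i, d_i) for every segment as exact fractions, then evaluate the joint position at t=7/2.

  seg 0: a=-4 b=2129/804 c=0 d=-521/3216
  seg 1: a=0 b=283/402 c=-521/536 d=193/3216
  seg 2: a=-2 b=-1981/804 c=-41/67 d=1063/2412
  seg 3: a=-3 b=2317/402 c=899/268 d=-899/804
S(7/2) = -7963/8576

Δ: Δ0=2, Δ1=-1, Δ2=-1/3, Δ3=8
row 1: diag=8, rhs=-18; c'=1/4, d'=-9/4
row 2: denom=10−2·1/4=19/2; d'=(4−2·-9/4)/(19/2)=17/19
row 3: denom=8−3·6/19=134/19; d'=(50−3·17/19)/(134/19)=899/134
back: M3=899/134
back: M2=17/19−6/19·899/134=-82/67
back: M1=-9/4−1/4·-82/67=-521/268
M: M0=0, M1=-521/268, M2=-82/67, M3=899/134, M4=0
seg 0: a=-4, c=M0/2=0, d=(M1−M0)/(6·2)=-521/3216, b=Δ0−h0·(2M0+M1)/6=2129/804
seg 1: a=0, c=M1/2=-521/536, d=(M2−M1)/(6·2)=193/3216, b=Δ1−h1·(2M1+M2)/6=283/402
seg 2: a=-2, c=M2/2=-41/67, d=(M3−M2)/(6·3)=1063/2412, b=Δ2−h2·(2M2+M3)/6=-1981/804
seg 3: a=-3, c=M3/2=899/268, d=(M4−M3)/(6·1)=-899/804, b=Δ3−h3·(2M3+M4)/6=2317/402
t_q=7/2 → seg 1, τ=3/2; S=0+283/402·τ+-521/536·τ²+193/3216·τ³=-7963/8576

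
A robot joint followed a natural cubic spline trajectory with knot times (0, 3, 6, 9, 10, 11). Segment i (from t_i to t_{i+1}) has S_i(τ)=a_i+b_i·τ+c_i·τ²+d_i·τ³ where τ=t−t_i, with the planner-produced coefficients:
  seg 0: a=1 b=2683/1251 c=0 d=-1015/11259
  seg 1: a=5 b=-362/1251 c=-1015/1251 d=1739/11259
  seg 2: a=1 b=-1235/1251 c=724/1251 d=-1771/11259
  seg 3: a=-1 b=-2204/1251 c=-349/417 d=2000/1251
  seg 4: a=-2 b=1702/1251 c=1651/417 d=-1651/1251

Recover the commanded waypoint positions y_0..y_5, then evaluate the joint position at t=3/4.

y_0=1 y_1=5 y_2=1 y_3=-1 y_4=-2 y_5=2
S(3/4) = 22867/8896

y_0 = S_0(0) = a_0 = 1
y_1 = S_1(0) = a_1 = 5
y_2 = S_2(0) = a_2 = 1
y_3 = S_3(0) = a_3 = -1
y_4 = S_4(0) = a_4 = -2
y_5 = S_4(1) = 2
t_q=3/4 is in segment 0 (τ=3/4); S_0(τ)=22867/8896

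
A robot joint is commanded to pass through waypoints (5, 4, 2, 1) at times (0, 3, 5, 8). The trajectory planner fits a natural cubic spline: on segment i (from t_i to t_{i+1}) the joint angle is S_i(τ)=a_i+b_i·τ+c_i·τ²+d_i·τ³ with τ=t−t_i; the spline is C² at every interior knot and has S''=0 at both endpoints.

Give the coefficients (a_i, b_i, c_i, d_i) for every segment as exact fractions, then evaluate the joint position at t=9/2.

  seg 0: a=5 b=-1/12 c=0 d=-1/36
  seg 1: a=4 b=-5/6 c=-1/4 d=1/12
  seg 2: a=2 b=-5/6 c=1/4 d=-1/36
S(9/2) = 79/32

Δ: Δ0=-1/3, Δ1=-1, Δ2=-1/3
row 1: diag=10, rhs=-4; c'=1/5, d'=-2/5
row 2: denom=10−2·1/5=48/5; d'=(4−2·-2/5)/(48/5)=1/2
back: M2=1/2
back: M1=-2/5−1/5·1/2=-1/2
M: M0=0, M1=-1/2, M2=1/2, M3=0
seg 0: a=5, c=M0/2=0, d=(M1−M0)/(6·3)=-1/36, b=Δ0−h0·(2M0+M1)/6=-1/12
seg 1: a=4, c=M1/2=-1/4, d=(M2−M1)/(6·2)=1/12, b=Δ1−h1·(2M1+M2)/6=-5/6
seg 2: a=2, c=M2/2=1/4, d=(M3−M2)/(6·3)=-1/36, b=Δ2−h2·(2M2+M3)/6=-5/6
t_q=9/2 → seg 1, τ=3/2; S=4+-5/6·τ+-1/4·τ²+1/12·τ³=79/32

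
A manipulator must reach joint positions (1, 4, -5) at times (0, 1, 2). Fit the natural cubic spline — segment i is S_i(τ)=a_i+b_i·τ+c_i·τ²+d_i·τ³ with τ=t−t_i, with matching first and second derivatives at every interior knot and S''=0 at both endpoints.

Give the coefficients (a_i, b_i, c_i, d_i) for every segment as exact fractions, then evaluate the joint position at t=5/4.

Δ: Δ0=3, Δ1=-9
row 1: diag=4, rhs=-72; c'=1/4, d'=-18
back: M1=-18
M: M0=0, M1=-18, M2=0
seg 0: a=1, c=M0/2=0, d=(M1−M0)/(6·1)=-3, b=Δ0−h0·(2M0+M1)/6=6
seg 1: a=4, c=M1/2=-9, d=(M2−M1)/(6·1)=3, b=Δ1−h1·(2M1+M2)/6=-3
t_q=5/4 → seg 1, τ=1/4; S=4+-3·τ+-9·τ²+3·τ³=175/64

  seg 0: a=1 b=6 c=0 d=-3
  seg 1: a=4 b=-3 c=-9 d=3
S(5/4) = 175/64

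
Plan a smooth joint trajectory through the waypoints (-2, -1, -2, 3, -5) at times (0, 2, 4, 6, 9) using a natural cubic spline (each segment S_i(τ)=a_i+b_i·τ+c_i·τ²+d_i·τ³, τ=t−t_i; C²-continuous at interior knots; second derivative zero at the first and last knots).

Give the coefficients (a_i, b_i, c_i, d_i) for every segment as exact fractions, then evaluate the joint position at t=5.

  seg 0: a=-2 b=224/213 c=0 d=-235/1704
  seg 1: a=-1 b=-257/426 c=-235/284 d=749/1704
  seg 2: a=-2 b=290/213 c=257/142 d=-1057/1704
  seg 3: a=3 b=493/426 c=-543/284 d=181/852
S(5) = 313/568

Δ: Δ0=1/2, Δ1=-1/2, Δ2=5/2, Δ3=-8/3
row 1: diag=8, rhs=-6; c'=1/4, d'=-3/4
row 2: denom=8−2·1/4=15/2; d'=(18−2·-3/4)/(15/2)=13/5
row 3: denom=10−2·4/15=142/15; d'=(-31−2·13/5)/(142/15)=-543/142
back: M3=-543/142
back: M2=13/5−4/15·-543/142=257/71
back: M1=-3/4−1/4·257/71=-235/142
M: M0=0, M1=-235/142, M2=257/71, M3=-543/142, M4=0
seg 0: a=-2, c=M0/2=0, d=(M1−M0)/(6·2)=-235/1704, b=Δ0−h0·(2M0+M1)/6=224/213
seg 1: a=-1, c=M1/2=-235/284, d=(M2−M1)/(6·2)=749/1704, b=Δ1−h1·(2M1+M2)/6=-257/426
seg 2: a=-2, c=M2/2=257/142, d=(M3−M2)/(6·2)=-1057/1704, b=Δ2−h2·(2M2+M3)/6=290/213
seg 3: a=3, c=M3/2=-543/284, d=(M4−M3)/(6·3)=181/852, b=Δ3−h3·(2M3+M4)/6=493/426
t_q=5 → seg 2, τ=1; S=-2+290/213·τ+257/142·τ²+-1057/1704·τ³=313/568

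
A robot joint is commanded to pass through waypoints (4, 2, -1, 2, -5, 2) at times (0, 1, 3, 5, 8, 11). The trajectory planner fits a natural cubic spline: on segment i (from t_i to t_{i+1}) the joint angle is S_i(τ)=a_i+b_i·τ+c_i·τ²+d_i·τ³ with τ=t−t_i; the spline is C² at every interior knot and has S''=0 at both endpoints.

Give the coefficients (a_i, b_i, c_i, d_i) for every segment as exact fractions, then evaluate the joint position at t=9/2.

  seg 0: a=4 b=-1451/766 c=0 d=-81/766
  seg 1: a=2 b=-847/383 c=-243/766 d=1031/3064
  seg 2: a=-1 b=427/766 c=2607/1532 d=-1885/3064
  seg 3: a=2 b=-7/383 c=-762/383 d=4198/10341
  seg 4: a=-5 b=-381/383 c=1912/1149 d=-1912/10341
S(9/2) = 38941/24512

Δ: Δ0=-2, Δ1=-3/2, Δ2=3/2, Δ3=-7/3, Δ4=7/3
row 1: diag=6, rhs=3; c'=1/3, d'=1/2
row 2: denom=8−2·1/3=22/3; d'=(18−2·1/2)/(22/3)=51/22
row 3: denom=10−2·3/11=104/11; d'=(-23−2·51/22)/(104/11)=-38/13
row 4: denom=12−3·33/104=1149/104; d'=(28−3·-38/13)/(1149/104)=3824/1149
back: M4=3824/1149
back: M3=-38/13−33/104·3824/1149=-1524/383
back: M2=51/22−3/11·-1524/383=2607/766
back: M1=1/2−1/3·2607/766=-243/383
M: M0=0, M1=-243/383, M2=2607/766, M3=-1524/383, M4=3824/1149, M5=0
seg 0: a=4, c=M0/2=0, d=(M1−M0)/(6·1)=-81/766, b=Δ0−h0·(2M0+M1)/6=-1451/766
seg 1: a=2, c=M1/2=-243/766, d=(M2−M1)/(6·2)=1031/3064, b=Δ1−h1·(2M1+M2)/6=-847/383
seg 2: a=-1, c=M2/2=2607/1532, d=(M3−M2)/(6·2)=-1885/3064, b=Δ2−h2·(2M2+M3)/6=427/766
seg 3: a=2, c=M3/2=-762/383, d=(M4−M3)/(6·3)=4198/10341, b=Δ3−h3·(2M3+M4)/6=-7/383
seg 4: a=-5, c=M4/2=1912/1149, d=(M5−M4)/(6·3)=-1912/10341, b=Δ4−h4·(2M4+M5)/6=-381/383
t_q=9/2 → seg 2, τ=3/2; S=-1+427/766·τ+2607/1532·τ²+-1885/3064·τ³=38941/24512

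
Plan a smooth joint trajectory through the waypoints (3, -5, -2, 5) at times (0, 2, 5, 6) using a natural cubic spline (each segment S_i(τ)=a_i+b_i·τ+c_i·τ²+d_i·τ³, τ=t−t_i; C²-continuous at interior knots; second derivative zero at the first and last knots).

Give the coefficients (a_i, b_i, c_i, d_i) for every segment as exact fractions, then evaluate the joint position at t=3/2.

Δ: Δ0=-4, Δ1=1, Δ2=7
row 1: diag=10, rhs=30; c'=3/10, d'=3
row 2: denom=8−3·3/10=71/10; d'=(36−3·3)/(71/10)=270/71
back: M2=270/71
back: M1=3−3/10·270/71=132/71
M: M0=0, M1=132/71, M2=270/71, M3=0
seg 0: a=3, c=M0/2=0, d=(M1−M0)/(6·2)=11/71, b=Δ0−h0·(2M0+M1)/6=-328/71
seg 1: a=-5, c=M1/2=66/71, d=(M2−M1)/(6·3)=23/213, b=Δ1−h1·(2M1+M2)/6=-196/71
seg 2: a=-2, c=M2/2=135/71, d=(M3−M2)/(6·1)=-45/71, b=Δ2−h2·(2M2+M3)/6=407/71
t_q=3/2 → seg 0, τ=3/2; S=3+-328/71·τ+0·τ²+11/71·τ³=-1935/568

  seg 0: a=3 b=-328/71 c=0 d=11/71
  seg 1: a=-5 b=-196/71 c=66/71 d=23/213
  seg 2: a=-2 b=407/71 c=135/71 d=-45/71
S(3/2) = -1935/568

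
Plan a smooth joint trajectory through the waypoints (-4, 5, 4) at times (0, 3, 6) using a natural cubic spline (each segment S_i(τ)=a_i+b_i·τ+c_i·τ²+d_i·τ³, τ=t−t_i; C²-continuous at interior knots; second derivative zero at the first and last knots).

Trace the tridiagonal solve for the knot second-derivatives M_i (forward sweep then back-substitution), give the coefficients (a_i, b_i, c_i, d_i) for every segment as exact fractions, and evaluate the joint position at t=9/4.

Δ: Δ0=3, Δ1=-1/3
row 1: diag=12, rhs=-20; c'=1/4, d'=-5/3
back: M1=-5/3
M: M0=0, M1=-5/3, M2=0
seg 0: a=-4, c=M0/2=0, d=(M1−M0)/(6·3)=-5/54, b=Δ0−h0·(2M0+M1)/6=23/6
seg 1: a=5, c=M1/2=-5/6, d=(M2−M1)/(6·3)=5/54, b=Δ1−h1·(2M1+M2)/6=4/3
t_q=9/4 → seg 0, τ=9/4; S=-4+23/6·τ+0·τ²+-5/54·τ³=457/128

  seg 0: a=-4 b=23/6 c=0 d=-5/54
  seg 1: a=5 b=4/3 c=-5/6 d=5/54
S(9/4) = 457/128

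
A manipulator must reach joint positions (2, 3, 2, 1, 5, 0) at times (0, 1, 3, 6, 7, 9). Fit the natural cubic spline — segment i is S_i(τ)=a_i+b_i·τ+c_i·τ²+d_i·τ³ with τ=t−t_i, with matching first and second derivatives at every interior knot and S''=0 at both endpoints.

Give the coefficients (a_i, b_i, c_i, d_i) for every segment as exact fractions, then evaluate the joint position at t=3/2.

Δ: Δ0=1, Δ1=-1/2, Δ2=-1/3, Δ3=4, Δ4=-5/2
row 1: diag=6, rhs=-9; c'=1/3, d'=-3/2
row 2: denom=10−2·1/3=28/3; d'=(1−2·-3/2)/(28/3)=3/7
row 3: denom=8−3·9/28=197/28; d'=(26−3·3/7)/(197/28)=692/197
row 4: denom=6−1·28/197=1154/197; d'=(-39−1·692/197)/(1154/197)=-8375/1154
back: M4=-8375/1154
back: M3=692/197−28/197·-8375/1154=2622/577
back: M2=3/7−9/28·2622/577=-1191/1154
back: M1=-3/2−1/3·-1191/1154=-667/577
M: M0=0, M1=-667/577, M2=-1191/1154, M3=2622/577, M4=-8375/1154, M5=0
seg 0: a=2, c=M0/2=0, d=(M1−M0)/(6·1)=-667/3462, b=Δ0−h0·(2M0+M1)/6=4129/3462
seg 1: a=3, c=M1/2=-667/1154, d=(M2−M1)/(6·2)=143/13848, b=Δ1−h1·(2M1+M2)/6=1064/1731
seg 2: a=2, c=M2/2=-1191/2308, d=(M3−M2)/(6·3)=715/2308, b=Δ2−h2·(2M2+M3)/6=-5447/3462
seg 3: a=1, c=M3/2=1311/577, d=(M4−M3)/(6·1)=-13619/6924, b=Δ3−h3·(2M3+M4)/6=25583/6924
seg 4: a=5, c=M4/2=-8375/2308, d=(M5−M4)/(6·2)=8375/13848, b=Δ4−h4·(2M4+M5)/6=8095/3462
t_q=3/2 → seg 1, τ=1/2; S=3+1064/1731·τ+-667/1154·τ²+143/13848·τ³=116845/36928

  seg 0: a=2 b=4129/3462 c=0 d=-667/3462
  seg 1: a=3 b=1064/1731 c=-667/1154 d=143/13848
  seg 2: a=2 b=-5447/3462 c=-1191/2308 d=715/2308
  seg 3: a=1 b=25583/6924 c=1311/577 d=-13619/6924
  seg 4: a=5 b=8095/3462 c=-8375/2308 d=8375/13848
S(3/2) = 116845/36928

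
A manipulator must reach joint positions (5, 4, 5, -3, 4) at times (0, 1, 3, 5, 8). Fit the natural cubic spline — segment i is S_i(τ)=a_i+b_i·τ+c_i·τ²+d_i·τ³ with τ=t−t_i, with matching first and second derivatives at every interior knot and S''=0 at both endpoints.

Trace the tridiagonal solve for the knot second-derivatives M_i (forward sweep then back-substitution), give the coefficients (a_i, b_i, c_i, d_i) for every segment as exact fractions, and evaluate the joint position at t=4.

Δ: Δ0=-1, Δ1=1/2, Δ2=-4, Δ3=7/3
row 1: diag=6, rhs=9; c'=1/3, d'=3/2
row 2: denom=8−2·1/3=22/3; d'=(-27−2·3/2)/(22/3)=-45/11
row 3: denom=10−2·3/11=104/11; d'=(38−2·-45/11)/(104/11)=127/26
back: M3=127/26
back: M2=-45/11−3/11·127/26=-141/26
back: M1=3/2−1/3·-141/26=43/13
M: M0=0, M1=43/13, M2=-141/26, M3=127/26, M4=0
seg 0: a=5, c=M0/2=0, d=(M1−M0)/(6·1)=43/78, b=Δ0−h0·(2M0+M1)/6=-121/78
seg 1: a=4, c=M1/2=43/26, d=(M2−M1)/(6·2)=-227/312, b=Δ1−h1·(2M1+M2)/6=4/39
seg 2: a=5, c=M2/2=-141/52, d=(M3−M2)/(6·2)=67/78, b=Δ2−h2·(2M2+M3)/6=-157/78
seg 3: a=-3, c=M3/2=127/52, d=(M4−M3)/(6·3)=-127/468, b=Δ3−h3·(2M3+M4)/6=-199/78
t_q=4 → seg 2, τ=1; S=5+-157/78·τ+-141/52·τ²+67/78·τ³=59/52

  seg 0: a=5 b=-121/78 c=0 d=43/78
  seg 1: a=4 b=4/39 c=43/26 d=-227/312
  seg 2: a=5 b=-157/78 c=-141/52 d=67/78
  seg 3: a=-3 b=-199/78 c=127/52 d=-127/468
S(4) = 59/52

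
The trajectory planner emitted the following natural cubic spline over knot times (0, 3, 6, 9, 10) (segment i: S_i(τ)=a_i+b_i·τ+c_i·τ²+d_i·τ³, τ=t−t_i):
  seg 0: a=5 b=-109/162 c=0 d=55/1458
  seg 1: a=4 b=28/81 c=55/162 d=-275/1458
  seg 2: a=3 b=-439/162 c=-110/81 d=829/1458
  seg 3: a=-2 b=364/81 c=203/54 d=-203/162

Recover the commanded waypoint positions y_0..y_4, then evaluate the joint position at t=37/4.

y_0 = S_0(0) = a_0 = 5
y_1 = S_1(0) = a_1 = 4
y_2 = S_2(0) = a_2 = 3
y_3 = S_3(0) = a_3 = -2
y_4 = S_3(1) = 5
t_q=37/4 is in segment 3 (τ=1/4); S_3(τ)=-2285/3456

y_0=5 y_1=4 y_2=3 y_3=-2 y_4=5
S(37/4) = -2285/3456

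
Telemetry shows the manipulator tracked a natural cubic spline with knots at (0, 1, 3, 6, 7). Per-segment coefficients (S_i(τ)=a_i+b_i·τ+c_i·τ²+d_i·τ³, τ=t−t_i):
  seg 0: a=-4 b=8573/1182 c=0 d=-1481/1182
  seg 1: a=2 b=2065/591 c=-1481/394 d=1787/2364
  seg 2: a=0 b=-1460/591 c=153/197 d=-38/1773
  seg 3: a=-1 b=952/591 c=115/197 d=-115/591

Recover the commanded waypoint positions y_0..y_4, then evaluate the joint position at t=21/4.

y_0 = S_0(0) = a_0 = -4
y_1 = S_1(0) = a_1 = 2
y_2 = S_2(0) = a_2 = 0
y_3 = S_3(0) = a_3 = -1
y_4 = S_3(1) = 1
t_q=21/4 is in segment 2 (τ=9/4); S_2(τ)=-11793/6304

y_0=-4 y_1=2 y_2=0 y_3=-1 y_4=1
S(21/4) = -11793/6304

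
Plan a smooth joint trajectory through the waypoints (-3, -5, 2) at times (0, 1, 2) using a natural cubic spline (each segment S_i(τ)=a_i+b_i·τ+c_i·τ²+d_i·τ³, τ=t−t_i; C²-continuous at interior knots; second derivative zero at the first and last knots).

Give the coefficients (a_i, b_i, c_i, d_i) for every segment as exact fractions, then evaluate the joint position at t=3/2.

  seg 0: a=-3 b=-17/4 c=0 d=9/4
  seg 1: a=-5 b=5/2 c=27/4 d=-9/4
S(3/2) = -75/32

Δ: Δ0=-2, Δ1=7
row 1: diag=4, rhs=54; c'=1/4, d'=27/2
back: M1=27/2
M: M0=0, M1=27/2, M2=0
seg 0: a=-3, c=M0/2=0, d=(M1−M0)/(6·1)=9/4, b=Δ0−h0·(2M0+M1)/6=-17/4
seg 1: a=-5, c=M1/2=27/4, d=(M2−M1)/(6·1)=-9/4, b=Δ1−h1·(2M1+M2)/6=5/2
t_q=3/2 → seg 1, τ=1/2; S=-5+5/2·τ+27/4·τ²+-9/4·τ³=-75/32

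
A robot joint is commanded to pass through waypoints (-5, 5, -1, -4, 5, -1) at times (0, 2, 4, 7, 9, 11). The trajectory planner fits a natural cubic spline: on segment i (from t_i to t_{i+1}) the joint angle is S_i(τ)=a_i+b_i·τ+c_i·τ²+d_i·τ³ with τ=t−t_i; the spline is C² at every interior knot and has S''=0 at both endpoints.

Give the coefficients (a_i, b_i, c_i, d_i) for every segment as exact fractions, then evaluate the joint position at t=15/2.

  seg 0: a=-5 b=9227/1300 c=0 d=-2727/5200
  seg 1: a=5 b=523/650 c=-8181/2600 d=647/1040
  seg 2: a=-1 b=-5611/1300 c=381/650 d=9/52
  seg 3: a=-4 b=1259/325 c=2787/1300 d=-119/130
  seg 4: a=5 b=476/325 c=-4353/1300 d=1451/2600
S(15/2) = -1067/650

Δ: Δ0=5, Δ1=-3, Δ2=-1, Δ3=9/2, Δ4=-3
row 1: diag=8, rhs=-48; c'=1/4, d'=-6
row 2: denom=10−2·1/4=19/2; d'=(12−2·-6)/(19/2)=48/19
row 3: denom=10−3·6/19=172/19; d'=(33−3·48/19)/(172/19)=483/172
row 4: denom=8−2·19/86=325/43; d'=(-45−2·483/172)/(325/43)=-4353/650
back: M4=-4353/650
back: M3=483/172−19/86·-4353/650=2787/650
back: M2=48/19−6/19·2787/650=381/325
back: M1=-6−1/4·381/325=-8181/1300
M: M0=0, M1=-8181/1300, M2=381/325, M3=2787/650, M4=-4353/650, M5=0
seg 0: a=-5, c=M0/2=0, d=(M1−M0)/(6·2)=-2727/5200, b=Δ0−h0·(2M0+M1)/6=9227/1300
seg 1: a=5, c=M1/2=-8181/2600, d=(M2−M1)/(6·2)=647/1040, b=Δ1−h1·(2M1+M2)/6=523/650
seg 2: a=-1, c=M2/2=381/650, d=(M3−M2)/(6·3)=9/52, b=Δ2−h2·(2M2+M3)/6=-5611/1300
seg 3: a=-4, c=M3/2=2787/1300, d=(M4−M3)/(6·2)=-119/130, b=Δ3−h3·(2M3+M4)/6=1259/325
seg 4: a=5, c=M4/2=-4353/1300, d=(M5−M4)/(6·2)=1451/2600, b=Δ4−h4·(2M4+M5)/6=476/325
t_q=15/2 → seg 3, τ=1/2; S=-4+1259/325·τ+2787/1300·τ²+-119/130·τ³=-1067/650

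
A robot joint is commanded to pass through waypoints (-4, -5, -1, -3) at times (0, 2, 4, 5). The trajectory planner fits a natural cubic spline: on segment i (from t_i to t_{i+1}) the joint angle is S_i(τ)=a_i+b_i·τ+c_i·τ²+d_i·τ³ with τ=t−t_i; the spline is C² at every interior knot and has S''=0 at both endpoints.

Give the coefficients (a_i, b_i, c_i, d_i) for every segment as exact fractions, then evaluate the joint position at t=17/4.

Δ: Δ0=-1/2, Δ1=2, Δ2=-2
row 1: diag=8, rhs=15; c'=1/4, d'=15/8
row 2: denom=6−2·1/4=11/2; d'=(-24−2·15/8)/(11/2)=-111/22
back: M2=-111/22
back: M1=15/8−1/4·-111/22=69/22
M: M0=0, M1=69/22, M2=-111/22, M3=0
seg 0: a=-4, c=M0/2=0, d=(M1−M0)/(6·2)=23/88, b=Δ0−h0·(2M0+M1)/6=-17/11
seg 1: a=-5, c=M1/2=69/44, d=(M2−M1)/(6·2)=-15/22, b=Δ1−h1·(2M1+M2)/6=35/22
seg 2: a=-1, c=M2/2=-111/44, d=(M3−M2)/(6·1)=37/44, b=Δ2−h2·(2M2+M3)/6=-7/22
t_q=17/4 → seg 2, τ=1/4; S=-1+-7/22·τ+-111/44·τ²+37/44·τ³=-3447/2816

  seg 0: a=-4 b=-17/11 c=0 d=23/88
  seg 1: a=-5 b=35/22 c=69/44 d=-15/22
  seg 2: a=-1 b=-7/22 c=-111/44 d=37/44
S(17/4) = -3447/2816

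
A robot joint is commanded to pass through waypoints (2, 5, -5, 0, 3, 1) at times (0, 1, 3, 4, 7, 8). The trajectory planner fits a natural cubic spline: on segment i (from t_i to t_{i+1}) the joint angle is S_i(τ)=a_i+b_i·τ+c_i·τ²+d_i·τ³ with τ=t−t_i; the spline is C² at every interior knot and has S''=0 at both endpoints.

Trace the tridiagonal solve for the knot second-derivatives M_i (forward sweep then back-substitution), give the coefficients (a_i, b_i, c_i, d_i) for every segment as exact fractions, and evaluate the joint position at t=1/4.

  seg 0: a=2 b=4429/856 c=0 d=-1861/856
  seg 1: a=5 b=-577/428 c=-5583/856 d=1005/428
  seg 2: a=-5 b=317/428 c=6477/856 d=-2831/856
  seg 3: a=0 b=5095/856 c=-252/107 d=201/856
  seg 4: a=3 b=-787/428 c=-207/856 d=69/856
S(1/4) = 178571/54784

Δ: Δ0=3, Δ1=-5, Δ2=5, Δ3=1, Δ4=-2
row 1: diag=6, rhs=-48; c'=1/3, d'=-8
row 2: denom=6−2·1/3=16/3; d'=(60−2·-8)/(16/3)=57/4
row 3: denom=8−1·3/16=125/16; d'=(-24−1·57/4)/(125/16)=-612/125
row 4: denom=8−3·48/125=856/125; d'=(-18−3·-612/125)/(856/125)=-207/428
back: M4=-207/428
back: M3=-612/125−48/125·-207/428=-504/107
back: M2=57/4−3/16·-504/107=6477/428
back: M1=-8−1/3·6477/428=-5583/428
M: M0=0, M1=-5583/428, M2=6477/428, M3=-504/107, M4=-207/428, M5=0
seg 0: a=2, c=M0/2=0, d=(M1−M0)/(6·1)=-1861/856, b=Δ0−h0·(2M0+M1)/6=4429/856
seg 1: a=5, c=M1/2=-5583/856, d=(M2−M1)/(6·2)=1005/428, b=Δ1−h1·(2M1+M2)/6=-577/428
seg 2: a=-5, c=M2/2=6477/856, d=(M3−M2)/(6·1)=-2831/856, b=Δ2−h2·(2M2+M3)/6=317/428
seg 3: a=0, c=M3/2=-252/107, d=(M4−M3)/(6·3)=201/856, b=Δ3−h3·(2M3+M4)/6=5095/856
seg 4: a=3, c=M4/2=-207/856, d=(M5−M4)/(6·1)=69/856, b=Δ4−h4·(2M4+M5)/6=-787/428
t_q=1/4 → seg 0, τ=1/4; S=2+4429/856·τ+0·τ²+-1861/856·τ³=178571/54784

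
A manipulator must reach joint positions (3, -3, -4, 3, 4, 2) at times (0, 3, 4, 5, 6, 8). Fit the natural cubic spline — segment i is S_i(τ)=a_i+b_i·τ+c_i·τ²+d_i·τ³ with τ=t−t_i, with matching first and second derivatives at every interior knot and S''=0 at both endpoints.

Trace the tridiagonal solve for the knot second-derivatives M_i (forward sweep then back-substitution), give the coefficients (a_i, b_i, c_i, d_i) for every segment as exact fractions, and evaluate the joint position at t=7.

Δ: Δ0=-2, Δ1=-1, Δ2=7, Δ3=1, Δ4=-1
row 1: diag=8, rhs=6; c'=1/8, d'=3/4
row 2: denom=4−1·1/8=31/8; d'=(48−1·3/4)/(31/8)=378/31
row 3: denom=4−1·8/31=116/31; d'=(-36−1·378/31)/(116/31)=-747/58
row 4: denom=6−1·31/116=665/116; d'=(-12−1·-747/58)/(665/116)=102/665
back: M4=102/665
back: M3=-747/58−31/116·102/665=-8592/665
back: M2=378/31−8/31·-8592/665=10326/665
back: M1=3/4−1/8·10326/665=-792/665
M: M0=0, M1=-792/665, M2=10326/665, M3=-8592/665, M4=102/665, M5=0
seg 0: a=3, c=M0/2=0, d=(M1−M0)/(6·3)=-44/665, b=Δ0−h0·(2M0+M1)/6=-934/665
seg 1: a=-3, c=M1/2=-396/665, d=(M2−M1)/(6·1)=1853/665, b=Δ1−h1·(2M1+M2)/6=-2122/665
seg 2: a=-4, c=M2/2=5163/665, d=(M3−M2)/(6·1)=-3153/665, b=Δ2−h2·(2M2+M3)/6=529/133
seg 3: a=3, c=M3/2=-4296/665, d=(M4−M3)/(6·1)=207/95, b=Δ3−h3·(2M3+M4)/6=3512/665
seg 4: a=4, c=M4/2=51/665, d=(M5−M4)/(6·2)=-17/1330, b=Δ4−h4·(2M4+M5)/6=-733/665
t_q=7 → seg 4, τ=1; S=4+-733/665·τ+51/665·τ²+-17/1330·τ³=3939/1330

  seg 0: a=3 b=-934/665 c=0 d=-44/665
  seg 1: a=-3 b=-2122/665 c=-396/665 d=1853/665
  seg 2: a=-4 b=529/133 c=5163/665 d=-3153/665
  seg 3: a=3 b=3512/665 c=-4296/665 d=207/95
  seg 4: a=4 b=-733/665 c=51/665 d=-17/1330
S(7) = 3939/1330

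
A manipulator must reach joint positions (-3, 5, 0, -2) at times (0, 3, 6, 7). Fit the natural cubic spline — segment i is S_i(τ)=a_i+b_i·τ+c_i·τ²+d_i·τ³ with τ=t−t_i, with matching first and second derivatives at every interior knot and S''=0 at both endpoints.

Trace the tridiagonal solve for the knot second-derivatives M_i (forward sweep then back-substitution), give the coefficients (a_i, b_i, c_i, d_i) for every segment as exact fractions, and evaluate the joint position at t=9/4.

Δ: Δ0=8/3, Δ1=-5/3, Δ2=-2
row 1: diag=12, rhs=-26; c'=1/4, d'=-13/6
row 2: denom=8−3·1/4=29/4; d'=(-2−3·-13/6)/(29/4)=18/29
back: M2=18/29
back: M1=-13/6−1/4·18/29=-202/87
M: M0=0, M1=-202/87, M2=18/29, M3=0
seg 0: a=-3, c=M0/2=0, d=(M1−M0)/(6·3)=-101/783, b=Δ0−h0·(2M0+M1)/6=111/29
seg 1: a=5, c=M1/2=-101/87, d=(M2−M1)/(6·3)=128/783, b=Δ1−h1·(2M1+M2)/6=10/29
seg 2: a=0, c=M2/2=9/29, d=(M3−M2)/(6·1)=-3/29, b=Δ2−h2·(2M2+M3)/6=-64/29
t_q=9/4 → seg 0, τ=9/4; S=-3+111/29·τ+0·τ²+-101/783·τ³=7689/1856

  seg 0: a=-3 b=111/29 c=0 d=-101/783
  seg 1: a=5 b=10/29 c=-101/87 d=128/783
  seg 2: a=0 b=-64/29 c=9/29 d=-3/29
S(9/4) = 7689/1856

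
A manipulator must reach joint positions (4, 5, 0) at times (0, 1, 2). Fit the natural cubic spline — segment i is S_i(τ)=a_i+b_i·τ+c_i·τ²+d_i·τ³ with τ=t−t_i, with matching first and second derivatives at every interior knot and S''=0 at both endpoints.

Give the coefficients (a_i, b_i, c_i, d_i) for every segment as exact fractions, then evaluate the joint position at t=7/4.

  seg 0: a=4 b=5/2 c=0 d=-3/2
  seg 1: a=5 b=-2 c=-9/2 d=3/2
S(7/4) = 205/128

Δ: Δ0=1, Δ1=-5
row 1: diag=4, rhs=-36; c'=1/4, d'=-9
back: M1=-9
M: M0=0, M1=-9, M2=0
seg 0: a=4, c=M0/2=0, d=(M1−M0)/(6·1)=-3/2, b=Δ0−h0·(2M0+M1)/6=5/2
seg 1: a=5, c=M1/2=-9/2, d=(M2−M1)/(6·1)=3/2, b=Δ1−h1·(2M1+M2)/6=-2
t_q=7/4 → seg 1, τ=3/4; S=5+-2·τ+-9/2·τ²+3/2·τ³=205/128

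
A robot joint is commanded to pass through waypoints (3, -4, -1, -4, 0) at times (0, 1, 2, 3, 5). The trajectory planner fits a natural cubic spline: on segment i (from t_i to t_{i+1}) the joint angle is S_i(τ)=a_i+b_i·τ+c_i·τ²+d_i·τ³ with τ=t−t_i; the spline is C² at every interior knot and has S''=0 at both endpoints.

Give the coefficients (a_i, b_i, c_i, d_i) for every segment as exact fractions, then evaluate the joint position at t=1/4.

Δ: Δ0=-7, Δ1=3, Δ2=-3, Δ3=2
row 1: diag=4, rhs=60; c'=1/4, d'=15
row 2: denom=4−1·1/4=15/4; d'=(-36−1·15)/(15/4)=-68/5
row 3: denom=6−1·4/15=86/15; d'=(30−1·-68/5)/(86/15)=327/43
back: M3=327/43
back: M2=-68/5−4/15·327/43=-672/43
back: M1=15−1/4·-672/43=813/43
M: M0=0, M1=813/43, M2=-672/43, M3=327/43, M4=0
seg 0: a=3, c=M0/2=0, d=(M1−M0)/(6·1)=271/86, b=Δ0−h0·(2M0+M1)/6=-873/86
seg 1: a=-4, c=M1/2=813/86, d=(M2−M1)/(6·1)=-495/86, b=Δ1−h1·(2M1+M2)/6=-30/43
seg 2: a=-1, c=M2/2=-336/43, d=(M3−M2)/(6·1)=333/86, b=Δ2−h2·(2M2+M3)/6=81/86
seg 3: a=-4, c=M3/2=327/86, d=(M4−M3)/(6·2)=-109/172, b=Δ3−h3·(2M3+M4)/6=-132/43
t_q=1/4 → seg 0, τ=1/4; S=3+-873/86·τ+0·τ²+271/86·τ³=2815/5504

  seg 0: a=3 b=-873/86 c=0 d=271/86
  seg 1: a=-4 b=-30/43 c=813/86 d=-495/86
  seg 2: a=-1 b=81/86 c=-336/43 d=333/86
  seg 3: a=-4 b=-132/43 c=327/86 d=-109/172
S(1/4) = 2815/5504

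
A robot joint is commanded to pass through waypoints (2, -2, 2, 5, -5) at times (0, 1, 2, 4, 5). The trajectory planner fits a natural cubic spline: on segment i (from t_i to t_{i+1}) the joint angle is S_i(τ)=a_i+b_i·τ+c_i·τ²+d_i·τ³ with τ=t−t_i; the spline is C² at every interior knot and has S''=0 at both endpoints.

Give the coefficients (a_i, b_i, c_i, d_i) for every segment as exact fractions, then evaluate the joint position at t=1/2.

Δ: Δ0=-4, Δ1=4, Δ2=3/2, Δ3=-10
row 1: diag=4, rhs=48; c'=1/4, d'=12
row 2: denom=6−1·1/4=23/4; d'=(-15−1·12)/(23/4)=-108/23
row 3: denom=6−2·8/23=122/23; d'=(-69−2·-108/23)/(122/23)=-1371/122
back: M3=-1371/122
back: M2=-108/23−8/23·-1371/122=-48/61
back: M1=12−1/4·-48/61=744/61
M: M0=0, M1=744/61, M2=-48/61, M3=-1371/122, M4=0
seg 0: a=2, c=M0/2=0, d=(M1−M0)/(6·1)=124/61, b=Δ0−h0·(2M0+M1)/6=-368/61
seg 1: a=-2, c=M1/2=372/61, d=(M2−M1)/(6·1)=-132/61, b=Δ1−h1·(2M1+M2)/6=4/61
seg 2: a=2, c=M2/2=-24/61, d=(M3−M2)/(6·2)=-425/488, b=Δ2−h2·(2M2+M3)/6=352/61
seg 3: a=5, c=M3/2=-1371/244, d=(M4−M3)/(6·1)=457/244, b=Δ3−h3·(2M3+M4)/6=-763/122
t_q=1/2 → seg 0, τ=1/2; S=2+-368/61·τ+0·τ²+124/61·τ³=-93/122

  seg 0: a=2 b=-368/61 c=0 d=124/61
  seg 1: a=-2 b=4/61 c=372/61 d=-132/61
  seg 2: a=2 b=352/61 c=-24/61 d=-425/488
  seg 3: a=5 b=-763/122 c=-1371/244 d=457/244
S(1/2) = -93/122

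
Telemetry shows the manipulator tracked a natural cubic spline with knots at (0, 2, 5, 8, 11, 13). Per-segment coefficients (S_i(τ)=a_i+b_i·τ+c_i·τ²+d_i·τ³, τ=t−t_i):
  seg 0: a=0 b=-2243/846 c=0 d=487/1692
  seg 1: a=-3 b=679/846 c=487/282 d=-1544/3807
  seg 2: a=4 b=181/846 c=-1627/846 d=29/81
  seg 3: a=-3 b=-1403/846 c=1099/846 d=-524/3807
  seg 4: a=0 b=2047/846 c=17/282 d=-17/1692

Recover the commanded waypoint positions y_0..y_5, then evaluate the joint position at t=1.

y_0 = S_0(0) = a_0 = 0
y_1 = S_1(0) = a_1 = -3
y_2 = S_2(0) = a_2 = 4
y_3 = S_3(0) = a_3 = -3
y_4 = S_4(0) = a_4 = 0
y_5 = S_4(2) = 5
t_q=1 is in segment 0 (τ=1); S_0(τ)=-1333/564

y_0=0 y_1=-3 y_2=4 y_3=-3 y_4=0 y_5=5
S(1) = -1333/564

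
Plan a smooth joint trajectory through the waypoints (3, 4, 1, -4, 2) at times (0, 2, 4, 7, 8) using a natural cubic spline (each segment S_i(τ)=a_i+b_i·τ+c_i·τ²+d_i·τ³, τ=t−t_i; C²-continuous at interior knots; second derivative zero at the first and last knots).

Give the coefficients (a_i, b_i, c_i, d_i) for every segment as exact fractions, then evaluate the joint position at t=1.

Δ: Δ0=1/2, Δ1=-3/2, Δ2=-5/3, Δ3=6
row 1: diag=8, rhs=-12; c'=1/4, d'=-3/2
row 2: denom=10−2·1/4=19/2; d'=(-1−2·-3/2)/(19/2)=4/19
row 3: denom=8−3·6/19=134/19; d'=(46−3·4/19)/(134/19)=431/67
back: M3=431/67
back: M2=4/19−6/19·431/67=-122/67
back: M1=-3/2−1/4·-122/67=-70/67
M: M0=0, M1=-70/67, M2=-122/67, M3=431/67, M4=0
seg 0: a=3, c=M0/2=0, d=(M1−M0)/(6·2)=-35/402, b=Δ0−h0·(2M0+M1)/6=341/402
seg 1: a=4, c=M1/2=-35/67, d=(M2−M1)/(6·2)=-13/201, b=Δ1−h1·(2M1+M2)/6=-79/402
seg 2: a=1, c=M2/2=-61/67, d=(M3−M2)/(6·3)=553/1206, b=Δ2−h2·(2M2+M3)/6=-1231/402
seg 3: a=-4, c=M3/2=431/134, d=(M4−M3)/(6·1)=-431/402, b=Δ3−h3·(2M3+M4)/6=775/201
t_q=1 → seg 0, τ=1; S=3+341/402·τ+0·τ²+-35/402·τ³=252/67

  seg 0: a=3 b=341/402 c=0 d=-35/402
  seg 1: a=4 b=-79/402 c=-35/67 d=-13/201
  seg 2: a=1 b=-1231/402 c=-61/67 d=553/1206
  seg 3: a=-4 b=775/201 c=431/134 d=-431/402
S(1) = 252/67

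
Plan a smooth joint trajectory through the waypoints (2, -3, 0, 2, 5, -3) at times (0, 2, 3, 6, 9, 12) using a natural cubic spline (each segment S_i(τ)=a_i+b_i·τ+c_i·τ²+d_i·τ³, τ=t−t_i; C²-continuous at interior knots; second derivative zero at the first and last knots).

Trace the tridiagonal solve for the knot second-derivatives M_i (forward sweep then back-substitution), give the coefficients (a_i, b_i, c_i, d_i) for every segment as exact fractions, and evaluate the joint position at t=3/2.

  seg 0: a=2 b=-5701/1266 c=0 d=317/633
  seg 1: a=-3 b=1907/1266 c=634/211 d=-1913/1266
  seg 2: a=0 b=1888/633 c=-645/422 d=2873/11394
  seg 3: a=2 b=785/1266 c=469/633 d=-2333/11394
  seg 4: a=5 b=-293/633 c=-465/422 d=155/1266
S(3/2) = -5173/1688

Δ: Δ0=-5/2, Δ1=3, Δ2=2/3, Δ3=1, Δ4=-8/3
row 1: diag=6, rhs=33; c'=1/6, d'=11/2
row 2: denom=8−1·1/6=47/6; d'=(-14−1·11/2)/(47/6)=-117/47
row 3: denom=12−3·18/47=510/47; d'=(2−3·-117/47)/(510/47)=89/102
row 4: denom=12−3·47/170=1899/170; d'=(-22−3·89/102)/(1899/170)=-465/211
back: M4=-465/211
back: M3=89/102−47/170·-465/211=938/633
back: M2=-117/47−18/47·938/633=-645/211
back: M1=11/2−1/6·-645/211=1268/211
M: M0=0, M1=1268/211, M2=-645/211, M3=938/633, M4=-465/211, M5=0
seg 0: a=2, c=M0/2=0, d=(M1−M0)/(6·2)=317/633, b=Δ0−h0·(2M0+M1)/6=-5701/1266
seg 1: a=-3, c=M1/2=634/211, d=(M2−M1)/(6·1)=-1913/1266, b=Δ1−h1·(2M1+M2)/6=1907/1266
seg 2: a=0, c=M2/2=-645/422, d=(M3−M2)/(6·3)=2873/11394, b=Δ2−h2·(2M2+M3)/6=1888/633
seg 3: a=2, c=M3/2=469/633, d=(M4−M3)/(6·3)=-2333/11394, b=Δ3−h3·(2M3+M4)/6=785/1266
seg 4: a=5, c=M4/2=-465/422, d=(M5−M4)/(6·3)=155/1266, b=Δ4−h4·(2M4+M5)/6=-293/633
t_q=3/2 → seg 0, τ=3/2; S=2+-5701/1266·τ+0·τ²+317/633·τ³=-5173/1688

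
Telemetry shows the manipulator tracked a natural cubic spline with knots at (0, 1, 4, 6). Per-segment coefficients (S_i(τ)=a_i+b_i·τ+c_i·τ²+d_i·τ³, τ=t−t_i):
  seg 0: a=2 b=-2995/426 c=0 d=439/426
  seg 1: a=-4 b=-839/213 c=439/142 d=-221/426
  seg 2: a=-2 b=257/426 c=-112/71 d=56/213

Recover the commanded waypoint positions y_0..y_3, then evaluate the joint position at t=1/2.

y_0 = S_0(0) = a_0 = 2
y_1 = S_1(0) = a_1 = -4
y_2 = S_2(0) = a_2 = -2
y_3 = S_2(2) = -5
t_q=1/2 is in segment 0 (τ=1/2); S_0(τ)=-1575/1136

y_0=2 y_1=-4 y_2=-2 y_3=-5
S(1/2) = -1575/1136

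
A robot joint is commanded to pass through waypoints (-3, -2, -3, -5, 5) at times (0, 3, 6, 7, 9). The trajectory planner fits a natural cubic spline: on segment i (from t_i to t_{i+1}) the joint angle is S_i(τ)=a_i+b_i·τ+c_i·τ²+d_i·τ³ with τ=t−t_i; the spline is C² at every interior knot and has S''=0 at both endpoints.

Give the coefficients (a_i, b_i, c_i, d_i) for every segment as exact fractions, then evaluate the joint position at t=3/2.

  seg 0: a=-3 b=37/170 c=0 d=59/4590
  seg 1: a=-2 b=48/85 c=59/510 d=-127/918
  seg 2: a=-3 b=-421/170 c=-96/85 d=273/170
  seg 3: a=-5 b=7/85 c=627/170 d=-209/340
S(3/2) = -3577/1360

Δ: Δ0=1/3, Δ1=-1/3, Δ2=-2, Δ3=5
row 1: diag=12, rhs=-4; c'=1/4, d'=-1/3
row 2: denom=8−3·1/4=29/4; d'=(-10−3·-1/3)/(29/4)=-36/29
row 3: denom=6−1·4/29=170/29; d'=(42−1·-36/29)/(170/29)=627/85
back: M3=627/85
back: M2=-36/29−4/29·627/85=-192/85
back: M1=-1/3−1/4·-192/85=59/255
M: M0=0, M1=59/255, M2=-192/85, M3=627/85, M4=0
seg 0: a=-3, c=M0/2=0, d=(M1−M0)/(6·3)=59/4590, b=Δ0−h0·(2M0+M1)/6=37/170
seg 1: a=-2, c=M1/2=59/510, d=(M2−M1)/(6·3)=-127/918, b=Δ1−h1·(2M1+M2)/6=48/85
seg 2: a=-3, c=M2/2=-96/85, d=(M3−M2)/(6·1)=273/170, b=Δ2−h2·(2M2+M3)/6=-421/170
seg 3: a=-5, c=M3/2=627/170, d=(M4−M3)/(6·2)=-209/340, b=Δ3−h3·(2M3+M4)/6=7/85
t_q=3/2 → seg 0, τ=3/2; S=-3+37/170·τ+0·τ²+59/4590·τ³=-3577/1360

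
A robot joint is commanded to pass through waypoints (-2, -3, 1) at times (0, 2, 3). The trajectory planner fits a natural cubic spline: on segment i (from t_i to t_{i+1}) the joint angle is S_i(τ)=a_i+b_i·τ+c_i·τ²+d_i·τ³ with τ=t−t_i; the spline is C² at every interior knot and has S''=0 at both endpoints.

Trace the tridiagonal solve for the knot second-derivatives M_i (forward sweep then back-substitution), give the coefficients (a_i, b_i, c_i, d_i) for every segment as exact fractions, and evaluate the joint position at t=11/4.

Δ: Δ0=-1/2, Δ1=4
row 1: diag=6, rhs=27; c'=1/6, d'=9/2
back: M1=9/2
M: M0=0, M1=9/2, M2=0
seg 0: a=-2, c=M0/2=0, d=(M1−M0)/(6·2)=3/8, b=Δ0−h0·(2M0+M1)/6=-2
seg 1: a=-3, c=M1/2=9/4, d=(M2−M1)/(6·1)=-3/4, b=Δ1−h1·(2M1+M2)/6=5/2
t_q=11/4 → seg 1, τ=3/4; S=-3+5/2·τ+9/4·τ²+-3/4·τ³=-45/256

  seg 0: a=-2 b=-2 c=0 d=3/8
  seg 1: a=-3 b=5/2 c=9/4 d=-3/4
S(11/4) = -45/256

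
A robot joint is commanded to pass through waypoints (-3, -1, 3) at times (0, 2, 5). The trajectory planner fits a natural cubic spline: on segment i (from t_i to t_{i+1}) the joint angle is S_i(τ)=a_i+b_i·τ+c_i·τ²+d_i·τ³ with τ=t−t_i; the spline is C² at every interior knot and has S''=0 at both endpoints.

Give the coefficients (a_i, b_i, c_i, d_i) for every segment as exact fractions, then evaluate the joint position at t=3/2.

  seg 0: a=-3 b=14/15 c=0 d=1/60
  seg 1: a=-1 b=17/15 c=1/10 d=-1/90
S(3/2) = -247/160

Δ: Δ0=1, Δ1=4/3
row 1: diag=10, rhs=2; c'=3/10, d'=1/5
back: M1=1/5
M: M0=0, M1=1/5, M2=0
seg 0: a=-3, c=M0/2=0, d=(M1−M0)/(6·2)=1/60, b=Δ0−h0·(2M0+M1)/6=14/15
seg 1: a=-1, c=M1/2=1/10, d=(M2−M1)/(6·3)=-1/90, b=Δ1−h1·(2M1+M2)/6=17/15
t_q=3/2 → seg 0, τ=3/2; S=-3+14/15·τ+0·τ²+1/60·τ³=-247/160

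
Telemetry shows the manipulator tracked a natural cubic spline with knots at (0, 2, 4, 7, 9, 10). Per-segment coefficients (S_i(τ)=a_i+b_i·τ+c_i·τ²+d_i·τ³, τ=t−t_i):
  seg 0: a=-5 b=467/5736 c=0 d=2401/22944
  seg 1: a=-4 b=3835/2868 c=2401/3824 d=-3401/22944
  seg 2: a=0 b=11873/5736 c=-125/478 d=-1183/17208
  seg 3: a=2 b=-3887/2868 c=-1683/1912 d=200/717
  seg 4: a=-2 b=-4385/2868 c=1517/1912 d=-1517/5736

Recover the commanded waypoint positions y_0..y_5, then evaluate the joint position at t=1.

y_0 = S_0(0) = a_0 = -5
y_1 = S_1(0) = a_1 = -4
y_2 = S_2(0) = a_2 = 0
y_3 = S_3(0) = a_3 = 2
y_4 = S_4(0) = a_4 = -2
y_5 = S_4(1) = -3
t_q=1 is in segment 0 (τ=1); S_0(τ)=-36817/7648

y_0=-5 y_1=-4 y_2=0 y_3=2 y_4=-2 y_5=-3
S(1) = -36817/7648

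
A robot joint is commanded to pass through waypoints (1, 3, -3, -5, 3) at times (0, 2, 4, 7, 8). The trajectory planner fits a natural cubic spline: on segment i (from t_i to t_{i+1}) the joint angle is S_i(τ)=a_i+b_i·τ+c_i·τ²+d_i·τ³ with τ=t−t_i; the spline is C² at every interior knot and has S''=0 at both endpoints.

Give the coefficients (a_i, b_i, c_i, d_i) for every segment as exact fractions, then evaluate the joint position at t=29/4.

  seg 0: a=1 b=403/201 c=0 d=-101/402
  seg 1: a=3 b=-203/201 c=-101/67 d=103/402
  seg 2: a=-3 b=-797/201 c=2/67 d=215/603
  seg 3: a=-5 b=1174/201 c=217/67 d=-217/201
S(29/4) = -14383/4288

Δ: Δ0=1, Δ1=-3, Δ2=-2/3, Δ3=8
row 1: diag=8, rhs=-24; c'=1/4, d'=-3
row 2: denom=10−2·1/4=19/2; d'=(14−2·-3)/(19/2)=40/19
row 3: denom=8−3·6/19=134/19; d'=(52−3·40/19)/(134/19)=434/67
back: M3=434/67
back: M2=40/19−6/19·434/67=4/67
back: M1=-3−1/4·4/67=-202/67
M: M0=0, M1=-202/67, M2=4/67, M3=434/67, M4=0
seg 0: a=1, c=M0/2=0, d=(M1−M0)/(6·2)=-101/402, b=Δ0−h0·(2M0+M1)/6=403/201
seg 1: a=3, c=M1/2=-101/67, d=(M2−M1)/(6·2)=103/402, b=Δ1−h1·(2M1+M2)/6=-203/201
seg 2: a=-3, c=M2/2=2/67, d=(M3−M2)/(6·3)=215/603, b=Δ2−h2·(2M2+M3)/6=-797/201
seg 3: a=-5, c=M3/2=217/67, d=(M4−M3)/(6·1)=-217/201, b=Δ3−h3·(2M3+M4)/6=1174/201
t_q=29/4 → seg 3, τ=1/4; S=-5+1174/201·τ+217/67·τ²+-217/201·τ³=-14383/4288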